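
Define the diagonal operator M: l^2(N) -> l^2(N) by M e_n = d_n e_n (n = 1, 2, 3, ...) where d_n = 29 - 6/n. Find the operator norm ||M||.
||M|| = 29

For a diagonal operator on l^2 with entries d_n, ||M|| = sup_n |d_n|. Here d_1 = 23, d_2 = 26, ..., and d_n = 29 - 6/n increases monotonically toward 29. All terms lie in [23, 29), so |d_n| = d_n and the supremum is the limit 29, which is not attained by any individual d_n. Hence ||M|| = 29.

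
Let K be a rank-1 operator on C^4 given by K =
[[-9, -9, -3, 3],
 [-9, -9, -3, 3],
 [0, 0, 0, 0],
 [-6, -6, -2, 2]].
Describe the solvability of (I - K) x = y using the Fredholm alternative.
(I - K) is invertible (det(I - K) = 17 ≠ 0), so for every y in C^4 the equation (I - K) x = y has a unique solution.

K has rank 1, so it is an outer product K = u v^T: every row of K is a multiple of one row vector. Reading off the entries, u = (-3, -3, 0, -2) and v = (3, 3, 1, -1) (row i of K equals u_i·v^T). A rank-one matrix u v^T satisfies K u = u (v·u) and kills the (3)-dimensional subspace v^⊥, so its characteristic polynomial is lambda^3 (lambda - v·u) with v·u = tr K = -16. Hence the eigenvalues of I - K are 1 (multiplicity 3) and 1 - (-16) = 17, so det(I - K) = 17. (Direct check: I - K =
[[10, 9, 3, -3],
 [9, 10, 3, -3],
 [0, 0, 1, 0],
 [6, 6, 2, -1]]
has determinant 17.) The finite-dimensional Fredholm alternative says: either (I - K) is invertible, or ker(I - K) ≠ {0} and then range(I - K) = ker((I - K)^*)^⊥, with dim ker(I - K) = dim ker((I - K)^*). Since det(I - K) ≠ 0, 1 is not an eigenvalue of K and ker(I - K) = {0}, so we are in the first case: for every y there is a unique x = (I - K)^(-1) y. Explicitly, by the Sherman–Morrison formula, (I - u v^T)^(-1) = I + u v^T/(1 - v·u), i.e. (I - K)^(-1) = I + K/(17).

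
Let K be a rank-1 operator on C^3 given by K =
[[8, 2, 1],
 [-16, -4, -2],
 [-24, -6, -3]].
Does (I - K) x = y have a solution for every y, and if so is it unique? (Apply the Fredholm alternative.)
(I - K) is singular (det(I - K) = 0, i.e. 1 ∈ sigma(K)). (I - K) x = y is solvable iff y ⊥ ker((I - K)^*) = span{(8, 2, 1)}, i.e. iff 8y_1 + 2y_2 + y_3 = 0. When solvable, the solutions are x = y + c·(1, -2, -3), c arbitrary (ker(I - K) = span{(1, -2, -3)}, dimension 1).

K has rank 1, so it is an outer product K = u v^T: every row of K is a multiple of one row vector. Reading off the entries, u = (1, -2, -3) and v = (8, 2, 1) (row i of K equals u_i·v^T). A rank-one matrix u v^T satisfies K u = u (v·u) and kills the (2)-dimensional subspace v^⊥, so its characteristic polynomial is lambda^2 (lambda - v·u) with v·u = tr K = 1. Hence the eigenvalues of I - K are 1 (multiplicity 2) and 1 - (1) = 0, so det(I - K) = 0. (Direct check: I - K =
[[-7, -2, -1],
 [16, 5, 2],
 [24, 6, 4]]
has determinant 0.) So 1 is an eigenvalue of K and (I - K) is not invertible. The finite-dimensional Fredholm alternative says: either (I - K) is invertible, or ker(I - K) ≠ {0} and then range(I - K) = ker((I - K)^*)^⊥, with dim ker(I - K) = dim ker((I - K)^*). We are in the second case, so we need both kernels. Kernel of I - K: (I - K) u = u - u (v·u) = u - u = 0, so ker(I - K) = span{u} = span{(1, -2, -3)} (it is exactly 1-dimensional because rank(I - K) = 2). Kernel of the adjoint: K is real, so (I - K)^* = I - K^T = I - v u^T, and (I - v u^T) v = v - v (u·v) = 0; hence ker((I - K)^*) = span{v} = span{(8, 2, 1)}. Therefore (I - K) x = y is solvable iff <y, v> = 0, i.e. iff 8y_1 + 2y_2 + y_3 = 0. When this holds, K y = u (v·y) = 0, so (I - K) y = y and x = y is a particular solution; the full solution set is the line x = y + c·u = y + c·(1, -2, -3), c ∈ C.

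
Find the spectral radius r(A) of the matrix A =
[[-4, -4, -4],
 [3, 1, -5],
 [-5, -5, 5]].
r(A) ≈ 8.8749

The eigenvalues of A are the roots of its characteristic polynomial. With M = A (coefficients from the trace, the sum of principal 2x2 minors, and det A):
  p(λ) = det(λ I - M) = λ^3 - 2λ^2 - 52λ - 80.
No integer candidate from the rational root theorem (±divisors of 80) is a root, so the roots are irrational. The cubic discriminant is Δ = 248128 > 0, so there are three distinct real roots. p(-6) = -56 and p(-5) = 5 have opposite signs, so a root lies in (-6, -5); Newton's method refines it to λ ≈ -5.1113. p(-2) = 8 and p(-1) = -31 have opposite signs, so a root lies in (-2, -1); Newton's method refines it to λ ≈ -1.7636. p(8) = -112 and p(9) = 19 have opposite signs, so a root lies in (8, 9); Newton's method refines it to λ ≈ 8.8749. Check (Vieta): the three roots sum to 2, matching tr M = 2.
Thus the eigenvalues (to 4 decimals) are -5.1113 (modulus 5.1113); -1.7636 (modulus 1.7636); 8.8749 (modulus 8.8749). The spectral radius is the largest modulus: r(A) ≈ 8.8749. (Cross-check: r(A) ≤ ||A||_2 ≈ 10.3884; equality holds whenever A is normal, though it can also hold for some non-normal A.)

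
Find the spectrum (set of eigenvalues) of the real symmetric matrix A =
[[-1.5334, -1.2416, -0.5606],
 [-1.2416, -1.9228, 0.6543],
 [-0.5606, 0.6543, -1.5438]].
sigma(A) ≈ {-3, -2, 0}

A is real symmetric, so its spectrum consists of real eigenvalues. Expanding the characteristic polynomial of the displayed matrix gives
  det(λ I - A) = p(λ) = λ^3 + (5)λ^2 + (6)λ + (0).
Solving p(λ) = 0 yields eigenvalues ≈ -3, -2, 0. (A is shown rounded to 4 decimals, so these recover the underlying integer eigenvalues to within that precision.)
Verification: the trace of A = -5 equals the sum of eigenvalues -5, and det(A) ≈ -0.0003 matches the eigenvalue product 0.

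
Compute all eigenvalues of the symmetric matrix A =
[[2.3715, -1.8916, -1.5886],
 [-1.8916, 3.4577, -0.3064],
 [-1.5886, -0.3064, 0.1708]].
sigma(A) ≈ {-1, 2, 5}

A is real symmetric, so its spectrum consists of real eigenvalues. Expanding the characteristic polynomial of the displayed matrix gives
  det(λ I - A) = p(λ) = λ^3 + (-6)λ^2 + (3)λ + (10).
Solving p(λ) = 0 yields eigenvalues ≈ -1, 2, 5. (A is shown rounded to 4 decimals, so these recover the underlying integer eigenvalues to within that precision.)
Verification: the trace of A = 6 equals the sum of eigenvalues 6, and det(A) ≈ -10.0007 matches the eigenvalue product -10.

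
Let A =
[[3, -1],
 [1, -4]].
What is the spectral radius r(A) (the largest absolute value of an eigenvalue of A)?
r(A) = (1 + sqrt(45))/2 ≈ 3.8541

The eigenvalues of A are the roots of its characteristic polynomial. With M = A (coefficients from the trace and determinant):
  p(λ) = det(λ I - M) = λ^2 + λ - 11.
For λ^2 + λ - 11 the discriminant is 45. It is nonnegative but not a perfect square, so the roots are real and irrational: λ = (-1 ± sqrt(45))/2 ≈ 2.8541, -3.8541.
Thus the eigenvalues (to 4 decimals) are 2.8541 (modulus 2.8541); -3.8541 (modulus 3.8541). The spectral radius is the largest modulus: r(A) = (1 + sqrt(45))/2 ≈ 3.8541. (Cross-check: r(A) ≤ ||A||_2 ≈ 4.618; equality holds whenever A is normal, though it can also hold for some non-normal A.)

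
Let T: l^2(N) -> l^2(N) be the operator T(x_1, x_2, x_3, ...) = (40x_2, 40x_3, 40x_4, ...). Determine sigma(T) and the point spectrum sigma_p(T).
sigma(T) = closed disk {z in C : |z| ≤ 40}; sigma_p(T) = open disk {z in C : |z| < 40}

Note T = 40·V where V is the unit left shift (V x)_k = x_{k+1}; so sigma(T) = 40·sigma(V) and ||T|| = 40||V||. ||T x||^2 = 1600sum_{k≥2} |x_k|^2 ≤ 1600||x||^2, with equality on {x : x_1 = 0}, so ||T|| = 40. For any lambda with |lambda| < 40, set r = lambda/40 (|r| < 1); the vector x = (1, r, r^2, ...) is in l^2 and satisfies T x = 40(r, r^2, ...) = lambda x, so lambda is an eigenvalue. On the boundary |lambda| = 40 the geometric series diverges, so no l^2 eigenvector exists, but these lambda lie in the approximate point spectrum. Hence sigma(T) is the closed disk of radius 40 and sigma_p(T) is the open disk.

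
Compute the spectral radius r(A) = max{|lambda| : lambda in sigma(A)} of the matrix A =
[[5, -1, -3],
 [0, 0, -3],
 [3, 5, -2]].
r(A) ≈ 4.4226

The eigenvalues of A are the roots of its characteristic polynomial. With M = A (coefficients from the trace, the sum of principal 2x2 minors, and det A):
  p(λ) = det(λ I - M) = λ^3 - 3λ^2 + 14λ - 84.
No integer candidate from the rational root theorem (±divisors of 84) is a root, so the roots are irrational. The cubic discriminant is Δ = -145292 < 0, so there is one real root and a complex-conjugate pair. p(4) = -12 and p(5) = 36 have opposite signs, so a root lies in (4, 5); Newton's method refines it to λ ≈ 4.2946. Dividing out (λ - (4.2946)) leaves approximately λ^2 + 1.2946λ + 19.5596. For λ^2 + 1.2946λ + 19.5596 the discriminant is -76.5625. It is negative, so the remaining roots are the complex-conjugate pair λ ≈ -0.6473 ± 4.375i. Their product equals the constant term, so |λ|^2 ≈ 19.5596 and |λ| ≈ 4.4226.
Thus the eigenvalues (to 4 decimals) are 4.2946 (modulus 4.2946); -0.6473 ± 4.375i (modulus 4.4226). The spectral radius is the largest modulus: r(A) ≈ 4.4226. (Cross-check: r(A) ≤ ||A||_2 ≈ 7.4146; equality holds whenever A is normal, though it can also hold for some non-normal A.)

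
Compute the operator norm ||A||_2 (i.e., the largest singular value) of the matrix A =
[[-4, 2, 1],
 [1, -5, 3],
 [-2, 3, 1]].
||A||_2 ≈ 7.1754 (= sqrt(largest eigenvalue of A^T A))

||A||_2 = sigma_max(A) = sqrt(lambda_max(A^T A)). Form the symmetric matrix M = A^T A =
[[21, -19, -3],
 [-19, 38, -10],
 [-3, -10, 11]].
Its characteristic polynomial (trace, sum of principal 2x2 minors, determinant of M give the coefficients) is
  p(λ) = det(λ I - M) = λ^3 - 70λ^2 + 977λ - 1225.
No integer candidate from the rational root theorem (±divisors of 1225) is a root, so the roots are irrational. The cubic discriminant is Δ = 733675393 > 0, so there are three distinct real roots. p(1) = -317 and p(2) = 457 have opposite signs, so a root lies in (1, 2); Newton's method refines it to λ ≈ 1.3894. p(17) = 67 and p(18) = -487 have opposite signs, so a root lies in (17, 18); Newton's method refines it to λ ≈ 17.1245. p(51) = -817 and p(52) = 907 have opposite signs, so a root lies in (51, 52); Newton's method refines it to λ ≈ 51.4861. Check (Vieta): the three roots sum to 70, matching tr M = 70.
So the eigenvalues of A^T A are ≈ 1.3894, 17.1245, 51.4861 (all ≥ 0, as they must be for A^T A). The largest is λ_max ≈ 51.4861, hence ||A||_2 = sqrt(λ_max) ≈ 7.1754.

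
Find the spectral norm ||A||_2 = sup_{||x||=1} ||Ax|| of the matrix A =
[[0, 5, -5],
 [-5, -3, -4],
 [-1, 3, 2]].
||A||_2 ≈ 7.4738 (= sqrt(largest eigenvalue of A^T A))

||A||_2 = sigma_max(A) = sqrt(lambda_max(A^T A)). Form the symmetric matrix M = A^T A =
[[26, 12, 18],
 [12, 43, -7],
 [18, -7, 45]].
Its characteristic polynomial (trace, sum of principal 2x2 minors, determinant of M give the coefficients) is
  p(λ) = det(λ I - M) = λ^3 - 114λ^2 + 3706λ - 25600.
No integer candidate from the rational root theorem (±divisors of 25600) is a root, so the roots are irrational. The cubic discriminant is Δ = 169252592 > 0, so there are three distinct real roots. p(9) = -751 and p(10) = 1060 have opposite signs, so a root lies in (9, 10); Newton's method refines it to λ ≈ 9.4033. p(48) = 224 and p(49) = -71 have opposite signs, so a root lies in (48, 49); Newton's method refines it to λ ≈ 48.7385. p(55) = -245 and p(56) = 48 have opposite signs, so a root lies in (55, 56); Newton's method refines it to λ ≈ 55.8581. Check (Vieta): the three roots sum to 114, matching tr M = 114.
So the eigenvalues of A^T A are ≈ 9.4033, 48.7385, 55.8581 (all ≥ 0, as they must be for A^T A). The largest is λ_max ≈ 55.8581, hence ||A||_2 = sqrt(λ_max) ≈ 7.4738.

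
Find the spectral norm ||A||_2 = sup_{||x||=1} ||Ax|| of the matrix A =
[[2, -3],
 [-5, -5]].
||A||_2 = sqrt((63 + sqrt(1469))/2) ≈ 7.1178 (= sqrt(largest eigenvalue of A^T A))

||A||_2 = sigma_max(A) = sqrt(lambda_max(A^T A)). Form the symmetric matrix M = A^T A =
[[29, 19],
 [19, 34]].
Its characteristic polynomial (trace, determinant of M give the coefficients) is
  p(λ) = det(λ I - M) = λ^2 - 63λ + 625.
For λ^2 - 63λ + 625 the discriminant is 1469. It is nonnegative but not a perfect square, so the roots are real and irrational: λ = (63 ± sqrt(1469))/2 ≈ 50.6638, 12.3362.
So the eigenvalues of A^T A are ≈ 12.3362, 50.6638 (all ≥ 0, as they must be for A^T A). The largest is λ_max = (63 + sqrt(1469))/2 ≈ 50.6638, hence ||A||_2 = sqrt(λ_max) = sqrt((63 + sqrt(1469))/2) ≈ 7.1178.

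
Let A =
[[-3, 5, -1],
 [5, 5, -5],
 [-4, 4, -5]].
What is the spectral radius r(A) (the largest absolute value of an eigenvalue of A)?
r(A) ≈ 6.6453

The eigenvalues of A are the roots of its characteristic polynomial. With M = A (coefficients from the trace, the sum of principal 2x2 minors, and det A):
  p(λ) = det(λ I - M) = λ^3 + 3λ^2 - 34λ - 200.
No integer candidate from the rational root theorem (±divisors of 200) is a root, so the roots are irrational. The cubic discriminant is Δ = -523580 < 0, so there is one real root and a complex-conjugate pair. p(6) = -80 and p(7) = 52 have opposite signs, so a root lies in (6, 7); Newton's method refines it to λ ≈ 6.6453. Dividing out (λ - (6.6453)) leaves approximately λ^2 + 9.6453λ + 30.0963. For λ^2 + 9.6453λ + 30.0963 the discriminant is -27.353. It is negative, so the remaining roots are the complex-conjugate pair λ ≈ -4.8227 ± 2.615i. Their product equals the constant term, so |λ|^2 ≈ 30.0963 and |λ| ≈ 5.486.
Thus the eigenvalues (to 4 decimals) are 6.6453 (modulus 6.6453); -4.8227 ± 2.615i (modulus 5.486). The spectral radius is the largest modulus: r(A) ≈ 6.6453. (Cross-check: r(A) ≤ ||A||_2 ≈ 10.4517; equality holds whenever A is normal, though it can also hold for some non-normal A.)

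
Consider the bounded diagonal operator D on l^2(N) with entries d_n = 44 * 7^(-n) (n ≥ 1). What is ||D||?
||D|| = 44/7 (attained at n = 1)

For D diagonal, ||D|| = sup_n |d_n|. The sequence d_n = 44 * 7^(-n) is positive and strictly decreasing (ratio 7^(-1) < 1), so the supremum is d_1 = 44/7. Hence ||D|| = 44/7.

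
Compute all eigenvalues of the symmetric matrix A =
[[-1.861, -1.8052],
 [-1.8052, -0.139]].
sigma(A) ≈ {-3, 1}

A is real symmetric, so its spectrum consists of real eigenvalues. Expanding the characteristic polynomial of the displayed matrix gives
  det(λ I - A) = p(λ) = λ^2 + (2)λ + (-3).
Solving p(λ) = 0 yields eigenvalues ≈ -3, 1. (A is shown rounded to 4 decimals, so these recover the underlying integer eigenvalues to within that precision.)
Verification: the trace of A = -2 equals the sum of eigenvalues -2, and det(A) ≈ -3.0001 matches the eigenvalue product -3.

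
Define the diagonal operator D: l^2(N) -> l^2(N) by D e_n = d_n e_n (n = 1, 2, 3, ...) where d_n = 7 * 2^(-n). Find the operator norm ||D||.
||D|| = 7/2 (attained at n = 1)

For D diagonal, ||D|| = sup_n |d_n|. The sequence d_n = 7 * 2^(-n) is positive and strictly decreasing (ratio 2^(-1) < 1), so the supremum is d_1 = 7/2. Hence ||D|| = 7/2.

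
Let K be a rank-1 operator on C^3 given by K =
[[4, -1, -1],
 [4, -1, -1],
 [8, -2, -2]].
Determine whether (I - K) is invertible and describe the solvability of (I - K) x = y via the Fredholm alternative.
(I - K) is singular (det(I - K) = 0, i.e. 1 ∈ sigma(K)). (I - K) x = y is solvable iff y ⊥ ker((I - K)^*) = span{(4, -1, -1)}, i.e. iff 4y_1 - y_2 - y_3 = 0. When solvable, the solutions are x = y + c·(1, 1, 2), c arbitrary (ker(I - K) = span{(1, 1, 2)}, dimension 1).

K has rank 1, so it is an outer product K = u v^T: every row of K is a multiple of one row vector. Reading off the entries, u = (1, 1, 2) and v = (4, -1, -1) (row i of K equals u_i·v^T). A rank-one matrix u v^T satisfies K u = u (v·u) and kills the (2)-dimensional subspace v^⊥, so its characteristic polynomial is lambda^2 (lambda - v·u) with v·u = tr K = 1. Hence the eigenvalues of I - K are 1 (multiplicity 2) and 1 - (1) = 0, so det(I - K) = 0. (Direct check: I - K =
[[-3, 1, 1],
 [-4, 2, 1],
 [-8, 2, 3]]
has determinant 0.) So 1 is an eigenvalue of K and (I - K) is not invertible. The finite-dimensional Fredholm alternative says: either (I - K) is invertible, or ker(I - K) ≠ {0} and then range(I - K) = ker((I - K)^*)^⊥, with dim ker(I - K) = dim ker((I - K)^*). We are in the second case, so we need both kernels. Kernel of I - K: (I - K) u = u - u (v·u) = u - u = 0, so ker(I - K) = span{u} = span{(1, 1, 2)} (it is exactly 1-dimensional because rank(I - K) = 2). Kernel of the adjoint: K is real, so (I - K)^* = I - K^T = I - v u^T, and (I - v u^T) v = v - v (u·v) = 0; hence ker((I - K)^*) = span{v} = span{(4, -1, -1)}. Therefore (I - K) x = y is solvable iff <y, v> = 0, i.e. iff 4y_1 - y_2 - y_3 = 0. When this holds, K y = u (v·y) = 0, so (I - K) y = y and x = y is a particular solution; the full solution set is the line x = y + c·u = y + c·(1, 1, 2), c ∈ C.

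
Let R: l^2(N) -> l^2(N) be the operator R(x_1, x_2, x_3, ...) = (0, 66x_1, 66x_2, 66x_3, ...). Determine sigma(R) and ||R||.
sigma(R) = closed disk {z in C : |z| ≤ 66}; ||R|| = 66

Note R = 66·U where U is the unit right shift (U x)_k = x_{k-1} (with x_0 := 0); so ||R|| = 66||U|| and sigma(R) = 66·sigma(U). ||R x||^2 = sum_{k≥1} |66x_k|^2 = 4356||x||^2, so ||R|| = 66 and sigma(R) ⊂ {|z| ≤ 66}. For any |lambda| < 66, the equation (R - lambda I) x = 0 forces x_1 = 0, then 66x_k = lambda x_{k+1} ⇒ x = 0, so R has no eigenvalues. But (R - lambda I) is not surjective for |lambda| < 66: solving (R - lambda I) x = e_1 would require x_n proportional to (lambda/66)^(-n), which is not in l^2. So every |lambda| < 66 lies in the residual spectrum. The boundary |lambda| = 66 is in the approximate point spectrum (the spectrum is closed). Hence sigma(R) is the closed disk of radius 66.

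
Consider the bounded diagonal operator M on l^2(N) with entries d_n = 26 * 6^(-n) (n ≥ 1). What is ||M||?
||M|| = 13/3 (attained at n = 1)

For M diagonal, ||M|| = sup_n |d_n|. The sequence d_n = 26 * 6^(-n) is positive and strictly decreasing (ratio 6^(-1) < 1), so the supremum is d_1 = 26/6 = 13/3. Hence ||M|| = 13/3.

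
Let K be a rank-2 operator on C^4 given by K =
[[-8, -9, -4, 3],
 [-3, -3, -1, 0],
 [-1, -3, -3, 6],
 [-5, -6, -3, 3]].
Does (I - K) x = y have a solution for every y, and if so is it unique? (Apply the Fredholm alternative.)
(I - K) is invertible (det(I - K) = 26 ≠ 0), so for every y in C^4 the equation (I - K) x = y has a unique solution.

K has rank 2 and factors as K = U V^T = u1 v1^T + u2 v2^T with u1 = (3, 1, 1, 2), v1 = (-3, -3, -1, 0), u2 = (-1, 0, -2, -1), v2 = (-1, 0, 1, -3) (multiplying out reproduces the displayed K). The nonzero eigenvalues of U V^T coincide with those of the 2 x 2 matrix G = V^T U = [[v1·u1, v1·u2], [v2·u1, v2·u2]] = [[-13, 5], [-8, 2]], and by the Sylvester determinant identity det(I_4 - U V^T) = det(I_2 - V^T U) = det([[14, -5], [8, -1]]) = (14)(-1) - (-5)(8) = 26. (Direct check: I - K =
[[9, 9, 4, -3],
 [3, 4, 1, 0],
 [1, 3, 4, -6],
 [5, 6, 3, -2]]
has determinant 26.) The finite-dimensional Fredholm alternative says: either (I - K) is invertible, or ker(I - K) ≠ {0} and then range(I - K) = ker((I - K)^*)^⊥, with dim ker(I - K) = dim ker((I - K)^*). Since det(I - K) ≠ 0, 1 is not an eigenvalue of K and ker(I - K) = {0}, so we are in the first case: for every y there is a unique x = (I - K)^(-1) y. (Explicitly, by the Woodbury identity, (I - U V^T)^(-1) = I + U (I_2 - G)^(-1) V^T.)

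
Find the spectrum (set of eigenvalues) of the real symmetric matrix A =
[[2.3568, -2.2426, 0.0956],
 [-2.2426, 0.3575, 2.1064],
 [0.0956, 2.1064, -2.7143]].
sigma(A) ≈ {-4, 0, 4}

A is real symmetric, so its spectrum consists of real eigenvalues. Expanding the characteristic polynomial of the displayed matrix gives
  det(λ I - A) = p(λ) = λ^3 + (0)λ^2 + (-16)λ + (0).
Solving p(λ) = 0 yields eigenvalues ≈ -4, 0, 4. (A is shown rounded to 4 decimals, so these recover the underlying integer eigenvalues to within that precision.)
Verification: the trace of A = 0 equals the sum of eigenvalues 0, and det(A) ≈ 0.0006 matches the eigenvalue product 0.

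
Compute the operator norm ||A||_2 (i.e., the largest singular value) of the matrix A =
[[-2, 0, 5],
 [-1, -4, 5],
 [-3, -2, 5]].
||A||_2 ≈ 9.9884 (= sqrt(largest eigenvalue of A^T A))

||A||_2 = sigma_max(A) = sqrt(lambda_max(A^T A)). Form the symmetric matrix M = A^T A =
[[14, 10, -30],
 [10, 20, -30],
 [-30, -30, 75]].
Its characteristic polynomial (trace, sum of principal 2x2 minors, determinant of M give the coefficients) is
  p(λ) = det(λ I - M) = λ^3 - 109λ^2 + 930λ - 900.
No integer candidate from the rational root theorem (±divisors of 900) is a root, so the roots are irrational. The cubic discriminant is Δ = 4016668500 > 0, so there are three distinct real roots. p(1) = -78 and p(2) = 532 have opposite signs, so a root lies in (1, 2); Newton's method refines it to λ ≈ 1.1109. p(8) = 76 and p(9) = -630 have opposite signs, so a root lies in (8, 9); Newton's method refines it to λ ≈ 8.1202. p(99) = -6840 and p(100) = 2100 have opposite signs, so a root lies in (99, 100); Newton's method refines it to λ ≈ 99.7689. Check (Vieta): the three roots sum to 109, matching tr M = 109.
So the eigenvalues of A^T A are ≈ 1.1109, 8.1202, 99.7689 (all ≥ 0, as they must be for A^T A). The largest is λ_max ≈ 99.7689, hence ||A||_2 = sqrt(λ_max) ≈ 9.9884.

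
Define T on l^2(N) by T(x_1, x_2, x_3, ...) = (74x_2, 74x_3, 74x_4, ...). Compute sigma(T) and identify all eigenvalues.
sigma(T) = closed disk {z in C : |z| ≤ 74}; sigma_p(T) = open disk {z in C : |z| < 74}

Note T = 74·V where V is the unit left shift (V x)_k = x_{k+1}; so sigma(T) = 74·sigma(V) and ||T|| = 74||V||. ||T x||^2 = 5476sum_{k≥2} |x_k|^2 ≤ 5476||x||^2, with equality on {x : x_1 = 0}, so ||T|| = 74. For any lambda with |lambda| < 74, set r = lambda/74 (|r| < 1); the vector x = (1, r, r^2, ...) is in l^2 and satisfies T x = 74(r, r^2, ...) = lambda x, so lambda is an eigenvalue. On the boundary |lambda| = 74 the geometric series diverges, so no l^2 eigenvector exists, but these lambda lie in the approximate point spectrum. Hence sigma(T) is the closed disk of radius 74 and sigma_p(T) is the open disk.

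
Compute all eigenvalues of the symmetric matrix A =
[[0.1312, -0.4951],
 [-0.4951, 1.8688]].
sigma(A) ≈ {0, 2}

A is real symmetric, so its spectrum consists of real eigenvalues. Expanding the characteristic polynomial of the displayed matrix gives
  det(λ I - A) = p(λ) = λ^2 + (-2)λ + (0).
Solving p(λ) = 0 yields eigenvalues ≈ 0, 2. (A is shown rounded to 4 decimals, so these recover the underlying integer eigenvalues to within that precision.)
Verification: the trace of A = 2 equals the sum of eigenvalues 2, and det(A) ≈ 0.0001 matches the eigenvalue product 0.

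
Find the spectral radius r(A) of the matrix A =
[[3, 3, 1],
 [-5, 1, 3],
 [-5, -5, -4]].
r(A) ≈ 4.9855

The eigenvalues of A are the roots of its characteristic polynomial. With M = A (coefficients from the trace, the sum of principal 2x2 minors, and det A):
  p(λ) = det(λ I - M) = λ^3 + 22λ + 42.
No integer candidate from the rational root theorem (±divisors of 42) is a root, so the roots are irrational. The cubic discriminant is Δ = -90220 < 0, so there is one real root and a complex-conjugate pair. p(-2) = -10 and p(-1) = 19 have opposite signs, so a root lies in (-2, -1); Newton's method refines it to λ ≈ -1.6898. Dividing out (λ - (-1.6898)) leaves approximately λ^2 - 1.6898λ + 24.8553. For λ^2 - 1.6898λ + 24.8553 the discriminant is -96.566. It is negative, so the remaining roots are the complex-conjugate pair λ ≈ 0.8449 ± 4.9134i. Their product equals the constant term, so |λ|^2 ≈ 24.8553 and |λ| ≈ 4.9855.
Thus the eigenvalues (to 4 decimals) are -1.6898 (modulus 1.6898); 0.8449 ± 4.9134i (modulus 4.9855). The spectral radius is the largest modulus: r(A) ≈ 4.9855. (Cross-check: r(A) ≤ ||A||_2 ≈ 9.2905; equality holds whenever A is normal, though it can also hold for some non-normal A.)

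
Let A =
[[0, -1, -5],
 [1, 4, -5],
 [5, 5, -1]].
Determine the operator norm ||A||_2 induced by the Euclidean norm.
||A||_2 ≈ 8.9747 (= sqrt(largest eigenvalue of A^T A))

||A||_2 = sigma_max(A) = sqrt(lambda_max(A^T A)). Form the symmetric matrix M = A^T A =
[[26, 29, -10],
 [29, 42, -20],
 [-10, -20, 51]].
Its characteristic polynomial (trace, sum of principal 2x2 minors, determinant of M give the coefficients) is
  p(λ) = det(λ I - M) = λ^3 - 119λ^2 + 3219λ - 9801.
No integer candidate from the rational root theorem (±divisors of 9801) is a root, so the roots are irrational. The cubic discriminant is Δ = 12235392720 > 0, so there are three distinct real roots. p(3) = -1188 and p(4) = 1235 have opposite signs, so a root lies in (3, 4); Newton's method refines it to λ ≈ 3.4791. p(34) = 1385 and p(35) = -36 have opposite signs, so a root lies in (34, 35); Newton's method refines it to λ ≈ 34.9749. p(80) = -1881 and p(81) = 1620 have opposite signs, so a root lies in (80, 81); Newton's method refines it to λ ≈ 80.546. Check (Vieta): the three roots sum to 119, matching tr M = 119.
So the eigenvalues of A^T A are ≈ 3.4791, 34.9749, 80.546 (all ≥ 0, as they must be for A^T A). The largest is λ_max ≈ 80.546, hence ||A||_2 = sqrt(λ_max) ≈ 8.9747.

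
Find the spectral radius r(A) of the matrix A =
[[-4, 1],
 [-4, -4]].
r(A) = sqrt(20) ≈ 4.4721

The eigenvalues of A are the roots of its characteristic polynomial. With M = A (coefficients from the trace and determinant):
  p(λ) = det(λ I - M) = λ^2 + 8λ + 20.
For λ^2 + 8λ + 20 the discriminant is -16. It is negative, so the roots are the complex-conjugate pair λ = -4 ± (sqrt(16)/2) i ≈ -4 ± 2i. For a conjugate pair the product of the roots equals the constant term, so |λ|^2 = 20 and |λ| = sqrt(20) ≈ 4.4721.
Thus the eigenvalues (to 4 decimals) are -4 ± 2i (modulus 4.4721). The spectral radius is the largest modulus: r(A) = sqrt(20) ≈ 4.4721. (Cross-check: r(A) ≤ ||A||_2 ≈ 6.217; equality holds whenever A is normal, though it can also hold for some non-normal A.)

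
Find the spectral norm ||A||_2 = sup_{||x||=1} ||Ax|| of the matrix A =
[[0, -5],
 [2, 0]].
||A||_2 = 5 (= sqrt(largest eigenvalue of A^T A))

||A||_2 = sigma_max(A) = sqrt(lambda_max(A^T A)). Form the symmetric matrix M = A^T A =
[[4, 0],
 [0, 25]].
Its characteristic polynomial (trace, determinant of M give the coefficients) is
  p(λ) = det(λ I - M) = λ^2 - 29λ + 100.
For λ^2 - 29λ + 100 the discriminant is 441. It is a perfect square (21^2), so the roots are rational: λ = (29 ± 21)/2 = 25, 4.
So the eigenvalues of A^T A are ≈ 4, 25 (all ≥ 0, as they must be for A^T A). The largest is λ_max = 25, hence ||A||_2 = sqrt(λ_max) = 5.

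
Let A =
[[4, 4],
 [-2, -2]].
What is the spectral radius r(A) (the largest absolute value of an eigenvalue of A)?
r(A) = 2

The eigenvalues of A are the roots of its characteristic polynomial. With M = A (coefficients from the trace and determinant):
  p(λ) = det(λ I - M) = λ^2 - 2λ.
For λ^2 - 2λ the discriminant is 4. It is a perfect square (2^2), so the roots are rational: λ = (2 ± 2)/2 = 2, 0.
Thus the eigenvalues (to 4 decimals) are 2 (modulus 2); 0 (modulus 0). The spectral radius is the largest modulus: r(A) = 2. (Cross-check: r(A) ≤ ||A||_2 ≈ 6.3246; equality holds whenever A is normal, though it can also hold for some non-normal A.)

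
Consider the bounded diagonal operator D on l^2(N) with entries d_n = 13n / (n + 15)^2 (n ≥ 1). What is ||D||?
||D|| = 13/60 (attained at n = 15)

For D diagonal, ||D|| = sup_n |d_n|. Treat f(x) = 13x / (x + 15)^2 for real x > 0. By the quotient rule, f'(x) = 13(15 - x)/(x + 15)^3, which is positive for x < 15 and negative for x > 15. So f has a unique maximum at x = 15, and since 15 is a positive integer, the supremum over n ≥ 1 is attained at n = 15: d_15 = 13·15/(15 + 15)^2 = 13·15/900 = 13/60. Hence ||D|| = 13/60.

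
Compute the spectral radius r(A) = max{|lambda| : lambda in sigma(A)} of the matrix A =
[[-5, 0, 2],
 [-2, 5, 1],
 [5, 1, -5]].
r(A) ≈ 8.2476

The eigenvalues of A are the roots of its characteristic polynomial. With M = A (coefficients from the trace, the sum of principal 2x2 minors, and det A):
  p(λ) = det(λ I - M) = λ^3 + 5λ^2 - 36λ - 76.
No integer candidate from the rational root theorem (±divisors of 76) is a root, so the roots are irrational. The cubic discriminant is Δ = 347312 > 0, so there are three distinct real roots. p(-9) = -76 and p(-8) = 20 have opposite signs, so a root lies in (-9, -8); Newton's method refines it to λ ≈ -8.2476. p(-2) = 8 and p(-1) = -36 have opposite signs, so a root lies in (-2, -1); Newton's method refines it to λ ≈ -1.8188. p(5) = -6 and p(6) = 104 have opposite signs, so a root lies in (5, 6); Newton's method refines it to λ ≈ 5.0664. Check (Vieta): the three roots sum to -5, matching tr M = -5.
Thus the eigenvalues (to 4 decimals) are -8.2476 (modulus 8.2476); -1.8188 (modulus 1.8188); 5.0664 (modulus 5.0664). The spectral radius is the largest modulus: r(A) ≈ 8.2476. (Cross-check: r(A) ≤ ||A||_2 ≈ 9.0108; equality holds whenever A is normal, though it can also hold for some non-normal A.)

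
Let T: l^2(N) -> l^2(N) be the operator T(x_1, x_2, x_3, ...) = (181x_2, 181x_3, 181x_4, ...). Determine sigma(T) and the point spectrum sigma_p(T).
sigma(T) = closed disk {z in C : |z| ≤ 181}; sigma_p(T) = open disk {z in C : |z| < 181}

Note T = 181·V where V is the unit left shift (V x)_k = x_{k+1}; so sigma(T) = 181·sigma(V) and ||T|| = 181||V||. ||T x||^2 = 32761sum_{k≥2} |x_k|^2 ≤ 32761||x||^2, with equality on {x : x_1 = 0}, so ||T|| = 181. For any lambda with |lambda| < 181, set r = lambda/181 (|r| < 1); the vector x = (1, r, r^2, ...) is in l^2 and satisfies T x = 181(r, r^2, ...) = lambda x, so lambda is an eigenvalue. On the boundary |lambda| = 181 the geometric series diverges, so no l^2 eigenvector exists, but these lambda lie in the approximate point spectrum. Hence sigma(T) is the closed disk of radius 181 and sigma_p(T) is the open disk.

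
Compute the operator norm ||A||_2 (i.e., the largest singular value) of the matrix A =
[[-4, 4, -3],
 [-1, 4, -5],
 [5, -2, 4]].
||A||_2 ≈ 10.7134 (= sqrt(largest eigenvalue of A^T A))

||A||_2 = sigma_max(A) = sqrt(lambda_max(A^T A)). Form the symmetric matrix M = A^T A =
[[42, -30, 37],
 [-30, 36, -40],
 [37, -40, 50]].
Its characteristic polynomial (trace, sum of principal 2x2 minors, determinant of M give the coefficients) is
  p(λ) = det(λ I - M) = λ^3 - 128λ^2 + 1543λ - 2916.
No integer candidate from the rational root theorem (±divisors of 2916) is a root, so the roots are irrational. The cubic discriminant is Δ = 9989056500 > 0, so there are three distinct real roots. p(2) = -334 and p(3) = 588 have opposite signs, so a root lies in (2, 3); Newton's method refines it to λ ≈ 2.3332. p(10) = 714 and p(11) = -100 have opposite signs, so a root lies in (10, 11); Newton's method refines it to λ ≈ 10.8888. p(114) = -8958 and p(115) = 2604 have opposite signs, so a root lies in (114, 115); Newton's method refines it to λ ≈ 114.778. Check (Vieta): the three roots sum to 128, matching tr M = 128.
So the eigenvalues of A^T A are ≈ 2.3332, 10.8888, 114.778 (all ≥ 0, as they must be for A^T A). The largest is λ_max ≈ 114.778, hence ||A||_2 = sqrt(λ_max) ≈ 10.7134.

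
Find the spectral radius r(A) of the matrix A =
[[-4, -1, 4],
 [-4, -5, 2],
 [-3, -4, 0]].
r(A) ≈ 5.4703

The eigenvalues of A are the roots of its characteristic polynomial. With M = A (coefficients from the trace, the sum of principal 2x2 minors, and det A):
  p(λ) = det(λ I - M) = λ^3 + 9λ^2 + 36λ + 22.
No integer candidate from the rational root theorem (±divisors of 22) is a root, so the roots are irrational. The cubic discriminant is Δ = -30564 < 0, so there is one real root and a complex-conjugate pair. p(-1) = -6 and p(0) = 22 have opposite signs, so a root lies in (-1, 0); Newton's method refines it to λ ≈ -0.7352. Dividing out (λ - (-0.7352)) leaves approximately λ^2 + 8.2648λ + 29.9237. For λ^2 + 8.2648λ + 29.9237 the discriminant is -51.3879. It is negative, so the remaining roots are the complex-conjugate pair λ ≈ -4.1324 ± 3.5843i. Their product equals the constant term, so |λ|^2 ≈ 29.9237 and |λ| ≈ 5.4703.
Thus the eigenvalues (to 4 decimals) are -0.7352 (modulus 0.7352); -4.1324 ± 3.5843i (modulus 5.4703). The spectral radius is the largest modulus: r(A) ≈ 5.4703. (Cross-check: r(A) ≤ ||A||_2 ≈ 9.3892; equality holds whenever A is normal, though it can also hold for some non-normal A.)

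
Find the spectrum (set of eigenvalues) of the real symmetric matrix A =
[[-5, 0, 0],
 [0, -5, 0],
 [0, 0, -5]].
sigma(A) ≈ {-5} (-5 with multiplicity 3)

A is real symmetric, so its spectrum consists of real eigenvalues. Expanding the characteristic polynomial of the displayed matrix gives
  det(λ I - A) = p(λ) = λ^3 + (15)λ^2 + (75)λ + (125).
Solving p(λ) = 0 yields eigenvalues ≈ -5, -5, -5. (A is shown rounded to 4 decimals, so these recover the underlying integer eigenvalues to within that precision.)
Verification: the trace of A = -15 equals the sum of eigenvalues -15, and det(A) ≈ -125.0000 matches the eigenvalue product -125.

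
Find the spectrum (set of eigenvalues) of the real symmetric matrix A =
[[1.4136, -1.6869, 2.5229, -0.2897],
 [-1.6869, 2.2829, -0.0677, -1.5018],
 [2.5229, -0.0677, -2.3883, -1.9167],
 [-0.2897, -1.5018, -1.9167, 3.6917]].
sigma(A) ≈ {-4, 0, 4, 5}

A is real symmetric, so its spectrum consists of real eigenvalues. Expanding the characteristic polynomial of the displayed matrix gives
  det(λ I - A) = p(λ) = λ^4 + (-5)λ^3 + (-16)λ^2 + (79.9986)λ + (-0.0026).
Solving p(λ) = 0 yields eigenvalues ≈ -4, 0, 4, 5. (A is shown rounded to 4 decimals, so these recover the underlying integer eigenvalues to within that precision.)
Verification: the trace of A = 5 equals the sum of eigenvalues 5, and det(A) ≈ -0.0026 matches the eigenvalue product 0.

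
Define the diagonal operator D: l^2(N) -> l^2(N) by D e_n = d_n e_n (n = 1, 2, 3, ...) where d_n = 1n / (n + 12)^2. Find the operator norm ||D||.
||D|| = 1/48 (attained at n = 12)

For D diagonal, ||D|| = sup_n |d_n|. Treat f(x) = 1x / (x + 12)^2 for real x > 0. By the quotient rule, f'(x) = 1(12 - x)/(x + 12)^3, which is positive for x < 12 and negative for x > 12. So f has a unique maximum at x = 12, and since 12 is a positive integer, the supremum over n ≥ 1 is attained at n = 12: d_12 = 1·12/(12 + 12)^2 = 1·12/576 = 1/48. Hence ||D|| = 1/48.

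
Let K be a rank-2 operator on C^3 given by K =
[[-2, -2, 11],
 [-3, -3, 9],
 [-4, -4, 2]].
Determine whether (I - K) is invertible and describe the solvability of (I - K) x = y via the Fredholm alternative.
(I - K) is invertible (det(I - K) = 74 ≠ 0), so for every y in C^3 the equation (I - K) x = y has a unique solution.

K has rank 2 and factors as K = U V^T = u1 v1^T + u2 v2^T with u1 = (-3, -3, -2), v1 = (1, 1, -3), u2 = (1, 0, -2), v2 = (1, 1, 2) (multiplying out reproduces the displayed K). The nonzero eigenvalues of U V^T coincide with those of the 2 x 2 matrix G = V^T U = [[v1·u1, v1·u2], [v2·u1, v2·u2]] = [[0, 7], [-10, -3]], and by the Sylvester determinant identity det(I_3 - U V^T) = det(I_2 - V^T U) = det([[1, -7], [10, 4]]) = (1)(4) - (-7)(10) = 74. (Direct check: I - K =
[[3, 2, -11],
 [3, 4, -9],
 [4, 4, -1]]
has determinant 74.) The finite-dimensional Fredholm alternative says: either (I - K) is invertible, or ker(I - K) ≠ {0} and then range(I - K) = ker((I - K)^*)^⊥, with dim ker(I - K) = dim ker((I - K)^*). Since det(I - K) ≠ 0, 1 is not an eigenvalue of K and ker(I - K) = {0}, so we are in the first case: for every y there is a unique x = (I - K)^(-1) y. (Explicitly, by the Woodbury identity, (I - U V^T)^(-1) = I + U (I_2 - G)^(-1) V^T.)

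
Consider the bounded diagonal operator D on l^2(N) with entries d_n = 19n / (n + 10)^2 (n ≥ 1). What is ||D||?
||D|| = 19/40 (attained at n = 10)

For D diagonal, ||D|| = sup_n |d_n|. Treat f(x) = 19x / (x + 10)^2 for real x > 0. By the quotient rule, f'(x) = 19(10 - x)/(x + 10)^3, which is positive for x < 10 and negative for x > 10. So f has a unique maximum at x = 10, and since 10 is a positive integer, the supremum over n ≥ 1 is attained at n = 10: d_10 = 19·10/(10 + 10)^2 = 19·10/400 = 19/40. Hence ||D|| = 19/40.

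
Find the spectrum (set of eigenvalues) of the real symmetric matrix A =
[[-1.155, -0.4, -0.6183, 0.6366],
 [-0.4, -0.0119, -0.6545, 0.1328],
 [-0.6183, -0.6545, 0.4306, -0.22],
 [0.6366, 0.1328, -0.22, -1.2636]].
sigma(A) ≈ {-2, -1, 0, 1}

A is real symmetric, so its spectrum consists of real eigenvalues. Expanding the characteristic polynomial of the displayed matrix gives
  det(λ I - A) = p(λ) = λ^4 + (2)λ^3 + (-1)λ^2 + (-2)λ + (0).
Solving p(λ) = 0 yields eigenvalues ≈ -2, -1, 0, 1. (A is shown rounded to 4 decimals, so these recover the underlying integer eigenvalues to within that precision.)
Verification: the trace of A = -2 equals the sum of eigenvalues -2, and det(A) ≈ -0.0000 matches the eigenvalue product 0.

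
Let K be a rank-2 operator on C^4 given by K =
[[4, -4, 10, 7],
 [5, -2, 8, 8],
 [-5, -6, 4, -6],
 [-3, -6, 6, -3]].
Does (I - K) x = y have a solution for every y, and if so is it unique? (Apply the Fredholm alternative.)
(I - K) is invertible (det(I - K) = 203 ≠ 0), so for every y in C^4 the equation (I - K) x = y has a unique solution.

K has rank 2 and factors as K = U V^T = u1 v1^T + u2 v2^T with u1 = (2, 1, 3, 3), v1 = (-1, -2, 2, -1), u2 = (3, 3, -1, 0), v2 = (2, 0, 2, 3) (multiplying out reproduces the displayed K). The nonzero eigenvalues of U V^T coincide with those of the 2 x 2 matrix G = V^T U = [[v1·u1, v1·u2], [v2·u1, v2·u2]] = [[-1, -11], [19, 4]], and by the Sylvester determinant identity det(I_4 - U V^T) = det(I_2 - V^T U) = det([[2, 11], [-19, -3]]) = (2)(-3) - (11)(-19) = 203. (Direct check: I - K =
[[-3, 4, -10, -7],
 [-5, 3, -8, -8],
 [5, 6, -3, 6],
 [3, 6, -6, 4]]
has determinant 203.) The finite-dimensional Fredholm alternative says: either (I - K) is invertible, or ker(I - K) ≠ {0} and then range(I - K) = ker((I - K)^*)^⊥, with dim ker(I - K) = dim ker((I - K)^*). Since det(I - K) ≠ 0, 1 is not an eigenvalue of K and ker(I - K) = {0}, so we are in the first case: for every y there is a unique x = (I - K)^(-1) y. (Explicitly, by the Woodbury identity, (I - U V^T)^(-1) = I + U (I_2 - G)^(-1) V^T.)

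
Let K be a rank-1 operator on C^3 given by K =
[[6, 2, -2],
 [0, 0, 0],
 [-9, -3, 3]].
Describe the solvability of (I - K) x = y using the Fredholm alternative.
(I - K) is invertible (det(I - K) = -8 ≠ 0), so for every y in C^3 the equation (I - K) x = y has a unique solution.

K has rank 1, so it is an outer product K = u v^T: every row of K is a multiple of one row vector. Reading off the entries, u = (2, 0, -3) and v = (3, 1, -1) (row i of K equals u_i·v^T). A rank-one matrix u v^T satisfies K u = u (v·u) and kills the (2)-dimensional subspace v^⊥, so its characteristic polynomial is lambda^2 (lambda - v·u) with v·u = tr K = 9. Hence the eigenvalues of I - K are 1 (multiplicity 2) and 1 - (9) = -8, so det(I - K) = -8. (Direct check: I - K =
[[-5, -2, 2],
 [0, 1, 0],
 [9, 3, -2]]
has determinant -8.) The finite-dimensional Fredholm alternative says: either (I - K) is invertible, or ker(I - K) ≠ {0} and then range(I - K) = ker((I - K)^*)^⊥, with dim ker(I - K) = dim ker((I - K)^*). Since det(I - K) ≠ 0, 1 is not an eigenvalue of K and ker(I - K) = {0}, so we are in the first case: for every y there is a unique x = (I - K)^(-1) y. Explicitly, by the Sherman–Morrison formula, (I - u v^T)^(-1) = I + u v^T/(1 - v·u), i.e. (I - K)^(-1) = I + K/(-8).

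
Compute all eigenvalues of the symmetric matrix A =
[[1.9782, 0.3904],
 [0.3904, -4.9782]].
sigma(A) ≈ {-5, 2}

A is real symmetric, so its spectrum consists of real eigenvalues. Expanding the characteristic polynomial of the displayed matrix gives
  det(λ I - A) = p(λ) = λ^2 + (3)λ + (-10).
Solving p(λ) = 0 yields eigenvalues ≈ -5, 2. (A is shown rounded to 4 decimals, so these recover the underlying integer eigenvalues to within that precision.)
Verification: the trace of A = -3 equals the sum of eigenvalues -3, and det(A) ≈ -10.0003 matches the eigenvalue product -10.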